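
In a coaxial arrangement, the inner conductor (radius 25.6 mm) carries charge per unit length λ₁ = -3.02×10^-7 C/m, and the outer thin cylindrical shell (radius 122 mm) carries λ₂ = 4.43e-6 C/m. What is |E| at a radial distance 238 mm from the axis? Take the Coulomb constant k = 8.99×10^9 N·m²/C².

|E| ≈ 3.12e5 N/C

By cylindrical symmetry E is radial; use a coaxial Gaussian cylinder of radius 238 mm and length L (r > 122 mm, enclosing both).
λ_enc = λ₁ + λ₂ = (-3.02×10^-7) + (4.43×10^-6) = 4.128e-6 C/m.
Applying ∮E·dA = Q_enc/ε₀ with the end caps contributing no flux:
E = 2k|λ_enc|/r = 2(8.99×10^9)(4.128×10^-6)/(0.238) = 3.12e5 N/C.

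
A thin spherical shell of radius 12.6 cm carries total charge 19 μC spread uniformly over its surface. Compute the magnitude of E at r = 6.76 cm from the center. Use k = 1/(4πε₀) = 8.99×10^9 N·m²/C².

Symmetry ⇒ E = E(r) r̂. Gaussian sphere of radius r = 6.76 cm (inside the shell, r < 12.6 cm).
No charge lies within this surface, so Q_enc = 0 and Gauss's law gives E·4πr² = 0 ⇒ E = 0.

E = 0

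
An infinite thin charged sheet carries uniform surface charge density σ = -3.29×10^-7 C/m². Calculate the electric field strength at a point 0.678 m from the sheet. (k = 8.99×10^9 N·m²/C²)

Choose a cylindrical pillbox piercing the sheet, end faces (area A) parallel to it.
Flux Φ = 2EA and Q_enc = σA, so 2EA = σA/ε₀ ⇒ E = |σ|/(2ε₀), independent of distance.
E = 2πk|σ| = 2π(8.99×10^9)(3.29×10^-7) = 1.86×10^4 N/C.

E = 1.86e4 N/C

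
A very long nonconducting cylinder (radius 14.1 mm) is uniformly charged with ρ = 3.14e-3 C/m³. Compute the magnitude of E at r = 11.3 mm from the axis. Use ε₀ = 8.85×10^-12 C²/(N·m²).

E = 2.00×10^6 V/m

Coaxial Gaussian cylinder, radius r = 11.3 mm, length L (r < R).
Charge inside radius r per length L is ρ·πr²·L, so λ_enc = ρπr² = 1.26×10^-6 C/m.
Since E is radial and uniform over the curved surface, Φ = E·2πrL = Q_enc/ε₀ = λ_enc L/ε₀.
E = |λ_enc|/(2πε₀r) = (1.26×10^-6)/(2π·8.85×10^-12·0.0113) = 2.00×10^6 N/C.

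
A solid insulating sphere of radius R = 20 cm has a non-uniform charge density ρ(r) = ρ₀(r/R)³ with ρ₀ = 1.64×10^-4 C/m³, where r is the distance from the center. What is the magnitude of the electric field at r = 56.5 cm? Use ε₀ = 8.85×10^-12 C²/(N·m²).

|E| ≈ 7.74×10^4 N/C

Symmetry ⇒ E = E(r) r̂. Gaussian sphere of radius r = 56.5 cm (r > R, all charge enclosed).
Q_enc = 4π ∫₀^R ρ₀(r'/R)^3 r'² dr' = 4πρ₀R³/6 = 2.748×10^-6 C.
By Gauss's law, ∮E·dA = E·4πr² = Q_enc/ε₀.
E = |Q_enc|/(4πε₀r²) = (2.748×10^-6)/(4π·8.85×10^-12·(0.565)²) = 7.74e4 N/C.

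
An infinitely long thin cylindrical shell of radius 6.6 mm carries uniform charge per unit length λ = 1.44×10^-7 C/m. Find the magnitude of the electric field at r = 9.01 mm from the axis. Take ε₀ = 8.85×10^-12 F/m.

Choose a coaxial cylinder of radius r = 9.01 mm (arbitrary length L) as the Gaussian surface (r > 6.6 mm).
The full line charge is enclosed: λ_enc = 1.44e-7 C/m.
Since E is radial and uniform over the curved surface, Φ = E·2πrL = Q_enc/ε₀ = λ_enc L/ε₀.
E = |λ_enc|/(2πε₀r) = (1.44×10^-7)/(2π·8.85×10^-12·0.00901) = 2.87×10^5 N/C.

E ≈ 2.87e5 N/C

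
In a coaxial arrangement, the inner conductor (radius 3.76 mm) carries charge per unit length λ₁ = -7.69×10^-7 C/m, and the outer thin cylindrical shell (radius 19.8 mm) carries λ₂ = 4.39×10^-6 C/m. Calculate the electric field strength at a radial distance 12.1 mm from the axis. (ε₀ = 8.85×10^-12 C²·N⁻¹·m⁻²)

Coaxial Gaussian cylinder, radius r = 12.1 mm, length L (between the conductors, 3.76 mm < r < 19.8 mm).
The shell at 19.8 mm lies outside the Gaussian surface, so λ_enc = λ₁ = -7.69×10^-7 C/m.
Since E is radial and uniform over the curved surface, Φ = E·2πrL = Q_enc/ε₀ = λ_enc L/ε₀.
E = |λ_enc|/(2πε₀r) = (7.69e-7)/(2π·8.85×10^-12·0.0121) = 1.14e6 N/C.

E = 1.14e6 N/C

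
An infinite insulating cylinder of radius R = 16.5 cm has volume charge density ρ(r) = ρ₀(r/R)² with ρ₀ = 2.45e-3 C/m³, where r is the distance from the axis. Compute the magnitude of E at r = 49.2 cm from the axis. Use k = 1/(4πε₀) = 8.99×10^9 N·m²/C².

Take a coaxial cylindrical Gaussian surface of radius r = 49.2 cm and length L (r > R, full charge per length enclosed).
λ_enc = 2π ∫₀^R ρ₀(r'/R)^2 r' dr' = 2πρ₀R²/4 = 1.048e-4 C/m.
Applying ∮E·dA = Q_enc/ε₀ with the end caps contributing no flux:
E = 2k|λ_enc|/r = 2(8.99×10^9)(1.048e-4)/(0.492) = 3.83×10^6 N/C.

|E| = 3.83e6 N/C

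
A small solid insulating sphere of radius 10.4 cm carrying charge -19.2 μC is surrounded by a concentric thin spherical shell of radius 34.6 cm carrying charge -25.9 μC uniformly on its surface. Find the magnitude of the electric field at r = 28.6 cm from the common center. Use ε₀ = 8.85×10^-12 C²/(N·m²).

Use a concentric Gaussian sphere at r = 28.6 cm (between the bodies, 10.4 cm < r < 34.6 cm).
Only the inner charge is enclosed; the outer shell contributes nothing inside itself. Q_enc = -19.2 μC = -1.92×10^-5 C.
Gauss's law: E·4πr² = Q_enc/ε₀.
E = |Q_enc|/(4πε₀r²) = (1.92×10^-5)/(4π·8.85×10^-12·(0.286)²) = 2.11e6 N/C.

E ≈ 2.11×10^6 V/m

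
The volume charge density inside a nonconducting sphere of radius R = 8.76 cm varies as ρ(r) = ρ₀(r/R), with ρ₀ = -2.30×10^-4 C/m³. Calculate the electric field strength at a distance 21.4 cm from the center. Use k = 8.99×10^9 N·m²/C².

Symmetry ⇒ E = E(r) r̂. Gaussian sphere of radius r = 21.4 cm (r > R, all charge enclosed).
Q_enc = 4π ∫₀^R ρ₀(r'/R)^1 r'² dr' = 4πρ₀R³/4 = -4.857e-7 C.
Applying ∮E·dA = Q_enc/ε₀ with Φ = E(4πr²):
E = k|Q_enc|/r² = (8.99×10^9)(4.857×10^-7)/(0.214)² = 9.54e4 N/C.

E = 9.54e4 N/C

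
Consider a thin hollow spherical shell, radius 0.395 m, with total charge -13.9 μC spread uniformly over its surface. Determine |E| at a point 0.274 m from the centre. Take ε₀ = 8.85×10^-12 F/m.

E = 0 (no enclosed charge)

Symmetry ⇒ E = E(r) r̂. Gaussian sphere of radius r = 0.274 m (inside the shell, r < 0.395 m).
No charge lies within this surface, so Q_enc = 0 and Gauss's law gives E·4πr² = 0 ⇒ E = 0.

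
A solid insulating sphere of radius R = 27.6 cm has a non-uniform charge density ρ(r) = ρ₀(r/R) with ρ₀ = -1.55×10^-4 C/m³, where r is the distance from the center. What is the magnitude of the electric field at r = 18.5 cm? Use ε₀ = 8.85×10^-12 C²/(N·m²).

By spherical symmetry E is radial; choose a Gaussian sphere of radius r = 18.5 cm (r < R).
Q_enc = ∫₀^r ρ(r')·4πr'² dr' = (4πρ₀/R) ∫₀^r r'^3 dr' = 4πρ₀ r^4/(4·R) = -2.067×10^-6 C.
Since E is radial and uniform over the Gaussian sphere, Φ = E·4πr² = Q_enc/ε₀.
E = |Q_enc|/(4πε₀r²) = (2.067e-6)/(4π·8.85×10^-12·(0.185)²) = 5.43e5 N/C.

|E| ≈ 5.43×10^5 N/C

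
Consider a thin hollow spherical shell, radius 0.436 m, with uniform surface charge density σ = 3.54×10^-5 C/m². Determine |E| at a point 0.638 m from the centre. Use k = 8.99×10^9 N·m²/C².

1.87×10^6 N/C

Take a concentric spherical Gaussian surface of radius r = 0.638 m (r > 0.436 m).
The entire shell is enclosed: Q_enc = σ·4πR² = (3.54×10^-5)·4π·(0.436)² = 8.456e-5 C.
By Gauss's law, ∮E·dA = E·4πr² = Q_enc/ε₀.
E = k|Q_enc|/r² = (8.99×10^9)(8.456×10^-5)/(0.638)² = 1.87×10^6 N/C.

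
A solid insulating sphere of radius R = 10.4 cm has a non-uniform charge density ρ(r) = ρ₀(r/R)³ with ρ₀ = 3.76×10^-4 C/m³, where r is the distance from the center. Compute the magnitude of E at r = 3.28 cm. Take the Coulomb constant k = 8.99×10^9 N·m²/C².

E ≈ 7.28×10^3 N/C

Take a concentric spherical Gaussian surface of radius r = 3.28 cm (r < R).
Integrate the density: Q_enc = 4π ∫₀^r ρ₀(r'/R)^3 r'² dr' = 4πρ₀ r^6/(6·R³) = 8.717×10^-10 C.
By Gauss's law, ∮E·dA = E·4πr² = Q_enc/ε₀.
E = k|Q_enc|/r² = (8.99×10^9)(8.717×10^-10)/(0.0328)² = 7.28e3 N/C.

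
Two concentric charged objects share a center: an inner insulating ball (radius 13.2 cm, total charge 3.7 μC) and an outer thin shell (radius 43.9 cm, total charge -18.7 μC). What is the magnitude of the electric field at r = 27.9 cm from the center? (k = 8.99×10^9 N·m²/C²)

Use a concentric Gaussian sphere at r = 27.9 cm (between the bodies, 13.2 cm < r < 43.9 cm).
Only the inner charge is enclosed; the outer shell contributes nothing inside itself. Q_enc = 3.7 μC = 3.70e-6 C.
Gauss's law: E·4πr² = Q_enc/ε₀.
E = k|Q_enc|/r² = (8.99×10^9)(3.70×10^-6)/(0.279)² = 4.27×10^5 N/C.

4.27e5 V/m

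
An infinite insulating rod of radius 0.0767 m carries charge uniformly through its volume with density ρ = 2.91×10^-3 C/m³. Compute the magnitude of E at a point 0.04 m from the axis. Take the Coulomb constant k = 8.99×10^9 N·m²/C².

Choose a coaxial cylinder of radius r = 0.04 m (arbitrary length L) as the Gaussian surface (r < R).
Charge inside radius r per length L is ρ·πr²·L, so λ_enc = ρπr² = 1.463e-5 C/m.
Since E is radial and uniform over the curved surface, Φ = E·2πrL = Q_enc/ε₀ = λ_enc L/ε₀.
E = 2k|λ_enc|/r = 2(8.99×10^9)(1.463×10^-5)/(0.04) = 6.57e6 N/C.

E ≈ 6.57×10^6 N/C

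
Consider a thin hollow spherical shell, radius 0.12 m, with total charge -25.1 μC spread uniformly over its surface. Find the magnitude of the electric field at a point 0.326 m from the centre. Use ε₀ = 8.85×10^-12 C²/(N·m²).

By spherical symmetry E is radial; choose a Gaussian sphere of radius r = 0.326 m (r > 0.12 m).
The entire shell is enclosed: Q_enc = -2.51e-5 C.
By Gauss's law, ∮E·dA = E·4πr² = Q_enc/ε₀.
E = |Q_enc|/(4πε₀r²) = (2.51×10^-5)/(4π·8.85×10^-12·(0.326)²) = 2.12×10^6 N/C.

E = 2.12×10^6 N/C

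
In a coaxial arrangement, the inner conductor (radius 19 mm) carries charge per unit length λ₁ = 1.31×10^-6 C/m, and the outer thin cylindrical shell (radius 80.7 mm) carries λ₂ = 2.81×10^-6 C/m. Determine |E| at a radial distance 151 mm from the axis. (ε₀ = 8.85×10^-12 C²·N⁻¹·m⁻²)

|E| = 4.91×10^5 N/C

Take a coaxial cylindrical Gaussian surface of radius r = 151 mm and length L (r > 80.7 mm, enclosing both).
λ_enc = λ₁ + λ₂ = (1.31×10^-6) + (2.81×10^-6) = 4.12×10^-6 C/m.
Since E is radial and uniform over the curved surface, Φ = E·2πrL = Q_enc/ε₀ = λ_enc L/ε₀.
E = |λ_enc|/(2πε₀r) = (4.12×10^-6)/(2π·8.85×10^-12·0.151) = 4.91e5 N/C.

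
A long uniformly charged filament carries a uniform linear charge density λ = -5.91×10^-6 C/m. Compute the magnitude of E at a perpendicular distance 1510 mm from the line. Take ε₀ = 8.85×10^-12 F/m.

Take a coaxial cylindrical Gaussian surface of radius r = 1510 mm and length L.
Q_enc = λL, so λ_enc = -5.91×10^-6 C/m.
Applying ∮E·dA = Q_enc/ε₀ with the end caps contributing no flux:
E = |λ_enc|/(2πε₀r) = (5.91e-6)/(2π·8.85×10^-12·1.51) = 7.04e4 N/C.

E ≈ 7.04×10^4 N/C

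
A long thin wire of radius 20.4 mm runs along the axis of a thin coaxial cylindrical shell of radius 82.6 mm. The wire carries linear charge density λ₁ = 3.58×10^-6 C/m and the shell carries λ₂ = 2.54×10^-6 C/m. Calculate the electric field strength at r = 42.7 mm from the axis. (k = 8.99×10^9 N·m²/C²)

Coaxial Gaussian cylinder, radius r = 42.7 mm, length L (between the conductors, 20.4 mm < r < 82.6 mm).
Only the inner wire is enclosed; the outer shell contributes nothing inside itself. λ_enc = λ₁ = 3.58×10^-6 C/m.
Since E is radial and uniform over the curved surface, Φ = E·2πrL = Q_enc/ε₀ = λ_enc L/ε₀.
E = 2k|λ_enc|/r = 2(8.99×10^9)(3.58e-6)/(0.0427) = 1.51×10^6 N/C.

E = 1.51×10^6 N/C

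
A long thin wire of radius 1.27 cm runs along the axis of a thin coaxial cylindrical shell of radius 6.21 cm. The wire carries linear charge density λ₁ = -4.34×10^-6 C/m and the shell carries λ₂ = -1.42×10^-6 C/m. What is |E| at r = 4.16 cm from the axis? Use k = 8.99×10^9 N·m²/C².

By cylindrical symmetry E is radial; use a coaxial Gaussian cylinder of radius 4.16 cm and length L (between the conductors, 1.27 cm < r < 6.21 cm).
Only the inner wire is enclosed; the outer shell contributes nothing inside itself. λ_enc = λ₁ = -4.34×10^-6 C/m.
Since E is radial and uniform over the curved surface, Φ = E·2πrL = Q_enc/ε₀ = λ_enc L/ε₀.
E = 2k|λ_enc|/r = 2(8.99×10^9)(4.34×10^-6)/(0.0416) = 1.88×10^6 N/C.

1.88×10^6 N/C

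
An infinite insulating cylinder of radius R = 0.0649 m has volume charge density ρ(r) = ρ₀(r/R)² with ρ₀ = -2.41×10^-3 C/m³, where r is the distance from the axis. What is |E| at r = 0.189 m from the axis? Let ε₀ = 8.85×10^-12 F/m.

|E| ≈ 1.52×10^6 N/C

Coaxial Gaussian cylinder, radius r = 0.189 m, length L (r > R, full charge per length enclosed).
λ_enc = 2π ∫₀^R ρ₀(r'/R)^2 r' dr' = 2πρ₀R²/4 = -1.595×10^-5 C/m.
Applying ∮E·dA = Q_enc/ε₀ with the end caps contributing no flux:
E = |λ_enc|/(2πε₀r) = (1.595×10^-5)/(2π·8.85×10^-12·0.189) = 1.52e6 N/C.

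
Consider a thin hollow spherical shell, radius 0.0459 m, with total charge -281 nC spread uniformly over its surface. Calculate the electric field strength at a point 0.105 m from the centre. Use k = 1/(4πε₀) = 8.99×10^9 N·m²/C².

Symmetry ⇒ E = E(r) r̂. Gaussian sphere of radius r = 0.105 m (r > 0.0459 m).
The entire shell is enclosed: Q_enc = -2.81×10^-7 C.
Since E is radial and uniform over the Gaussian sphere, Φ = E·4πr² = Q_enc/ε₀.
E = k|Q_enc|/r² = (8.99×10^9)(2.81×10^-7)/(0.105)² = 2.29×10^5 N/C.

E = 2.29×10^5 N/C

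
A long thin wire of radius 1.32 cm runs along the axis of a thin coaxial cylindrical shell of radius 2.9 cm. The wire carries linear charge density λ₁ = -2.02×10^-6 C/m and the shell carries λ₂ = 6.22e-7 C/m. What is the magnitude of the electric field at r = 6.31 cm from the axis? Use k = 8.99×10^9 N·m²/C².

|E| = 3.98e5 N/C

Coaxial Gaussian cylinder, radius r = 6.31 cm, length L (r > 2.9 cm, enclosing both).
λ_enc = λ₁ + λ₂ = (-2.02e-6) + (6.22×10^-7) = -1.398×10^-6 C/m.
By Gauss's law (flux through the curved wall only), E·2πrL = λ_enc L/ε₀.
E = 2k|λ_enc|/r = 2(8.99×10^9)(1.398e-6)/(0.0631) = 3.98e5 N/C.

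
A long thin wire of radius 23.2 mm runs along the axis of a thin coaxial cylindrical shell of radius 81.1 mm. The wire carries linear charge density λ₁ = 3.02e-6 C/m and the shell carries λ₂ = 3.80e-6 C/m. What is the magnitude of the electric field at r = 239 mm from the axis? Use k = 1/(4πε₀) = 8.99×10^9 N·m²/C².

Choose a coaxial cylinder of radius r = 239 mm (arbitrary length L) as the Gaussian surface (r > 81.1 mm, enclosing both).
λ_enc = λ₁ + λ₂ = (3.02×10^-6) + (3.80×10^-6) = 6.82×10^-6 C/m.
Gauss's law: E·2πrL = λ_enc L/ε₀.
E = 2k|λ_enc|/r = 2(8.99×10^9)(6.82×10^-6)/(0.239) = 5.13e5 N/C.

5.13×10^5 V/m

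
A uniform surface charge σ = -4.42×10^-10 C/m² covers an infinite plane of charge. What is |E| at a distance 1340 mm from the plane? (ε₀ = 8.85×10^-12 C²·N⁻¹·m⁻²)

The symmetry is planar: E is normal to the sheet and the same magnitude on both sides. Take a pillbox straddling the sheet with end-cap area A.
Flux Φ = 2EA and Q_enc = σA, so 2EA = σA/ε₀ ⇒ E = |σ|/(2ε₀), independent of distance.
E = |σ|/(2ε₀) = (4.42×10^-10)/(2·8.85×10^-12) = 25 N/C.

E = 25 N/C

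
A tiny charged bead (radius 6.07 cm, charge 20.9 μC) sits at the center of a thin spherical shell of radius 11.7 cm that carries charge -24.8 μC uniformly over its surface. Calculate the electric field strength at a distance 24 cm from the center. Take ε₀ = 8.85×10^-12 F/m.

E = 6.09×10^5 N/C

Use a concentric Gaussian sphere at r = 24 cm (r > 11.7 cm, enclosing both).
Q_enc = (20.9 μC) + (-24.8 μC) = -3.90×10^-6 C.
Applying ∮E·dA = Q_enc/ε₀ with Φ = E(4πr²):
E = |Q_enc|/(4πε₀r²) = (3.90×10^-6)/(4π·8.85×10^-12·(0.24)²) = 6.09e5 N/C.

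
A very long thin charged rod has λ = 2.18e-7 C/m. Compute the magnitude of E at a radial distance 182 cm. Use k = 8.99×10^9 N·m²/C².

E ≈ 2.15e3 N/C

By cylindrical symmetry E is radial; use a coaxial Gaussian cylinder of radius 182 cm and length L.
Q_enc = λL, so λ_enc = 2.18×10^-7 C/m.
Applying ∮E·dA = Q_enc/ε₀ with the end caps contributing no flux:
E = 2k|λ_enc|/r = 2(8.99×10^9)(2.18×10^-7)/(1.82) = 2.15e3 N/C.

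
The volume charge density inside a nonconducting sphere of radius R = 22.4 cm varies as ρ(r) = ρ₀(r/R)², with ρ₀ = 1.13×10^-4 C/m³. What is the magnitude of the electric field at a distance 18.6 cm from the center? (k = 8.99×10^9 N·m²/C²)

Use a concentric Gaussian sphere at r = 18.6 cm (r < R).
Integrate the density: Q_enc = 4π ∫₀^r ρ₀(r'/R)^2 r'² dr' = 4πρ₀ r^5/(5·R²) = 1.26×10^-6 C.
By Gauss's law, ∮E·dA = E·4πr² = Q_enc/ε₀.
E = k|Q_enc|/r² = (8.99×10^9)(1.26×10^-6)/(0.186)² = 3.27×10^5 N/C.

E = 3.27×10^5 N/C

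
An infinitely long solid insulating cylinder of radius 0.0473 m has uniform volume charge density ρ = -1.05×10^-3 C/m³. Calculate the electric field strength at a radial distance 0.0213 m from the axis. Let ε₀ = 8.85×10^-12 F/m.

Take a coaxial cylindrical Gaussian surface of radius r = 0.0213 m and length L (r < R).
Enclosed charge per unit length: λ_enc = ρ·πr² = (-1.05e-3)π(0.0213)² = -1.497e-6 C/m.
Gauss's law: E·2πrL = λ_enc L/ε₀.
E = |λ_enc|/(2πε₀r) = (1.497×10^-6)/(2π·8.85×10^-12·0.0213) = 1.26×10^6 N/C.

|E| ≈ 1.26×10^6 V/m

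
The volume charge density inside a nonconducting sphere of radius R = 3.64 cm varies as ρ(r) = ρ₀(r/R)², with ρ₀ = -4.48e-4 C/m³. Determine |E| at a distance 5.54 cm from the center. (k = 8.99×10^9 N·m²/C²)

E ≈ 1.59×10^5 V/m

Symmetry ⇒ E = E(r) r̂. Gaussian sphere of radius r = 5.54 cm (r > R, all charge enclosed).
Q_enc = 4π ∫₀^R ρ₀(r'/R)^2 r'² dr' = 4πρ₀R³/5 = -5.43×10^-8 C.
Since E is radial and uniform over the Gaussian sphere, Φ = E·4πr² = Q_enc/ε₀.
E = k|Q_enc|/r² = (8.99×10^9)(5.43e-8)/(0.0554)² = 1.59×10^5 N/C.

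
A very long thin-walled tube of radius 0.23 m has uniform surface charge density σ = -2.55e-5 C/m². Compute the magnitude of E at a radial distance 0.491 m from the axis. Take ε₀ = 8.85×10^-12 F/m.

E = 1.35×10^6 N/C

Choose a coaxial cylinder of radius r = 0.491 m (arbitrary length L) as the Gaussian surface (r > 0.23 m).
The whole shell is enclosed: λ_enc = σ·2πR = (-2.55×10^-5)·2π·(0.23) = -3.685e-5 C/m.
Gauss's law: E·2πrL = λ_enc L/ε₀.
E = |λ_enc|/(2πε₀r) = (3.685×10^-5)/(2π·8.85×10^-12·0.491) = 1.35×10^6 N/C.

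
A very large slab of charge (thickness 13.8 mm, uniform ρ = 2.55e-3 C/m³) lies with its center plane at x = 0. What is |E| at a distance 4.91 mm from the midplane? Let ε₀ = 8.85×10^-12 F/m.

E ≈ 1.41×10^6 N/C

By symmetry E is perpendicular to the slab. A Gaussian pillbox from −4.91 mm to +4.91 mm (face area A) lies entirely within the slab.
Q_enc = ρ·(2x)·A and flux = 2EA, so 2EA = 2ρxA/ε₀ ⇒ E = |ρ|x/ε₀.
E = (2.55×10^-3)(0.00491)/(8.85×10^-12) = 1.41e6 N/C.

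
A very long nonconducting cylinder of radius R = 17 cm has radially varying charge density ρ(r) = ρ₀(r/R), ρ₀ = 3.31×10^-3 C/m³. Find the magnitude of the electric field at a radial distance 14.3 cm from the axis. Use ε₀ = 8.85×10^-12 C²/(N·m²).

|E| ≈ 1.50e7 V/m

Coaxial Gaussian cylinder, radius r = 14.3 cm, length L (r < R).
Integrating ρ over the cross-section to radius r: λ_enc = (2πρ₀/R) ∫₀^r r'^2 dr' = 2πρ₀ r^3/(3·R) = 1.192e-4 C/m.
Applying ∮E·dA = Q_enc/ε₀ with the end caps contributing no flux:
E = |λ_enc|/(2πε₀r) = (1.192×10^-4)/(2π·8.85×10^-12·0.143) = 1.50×10^7 N/C.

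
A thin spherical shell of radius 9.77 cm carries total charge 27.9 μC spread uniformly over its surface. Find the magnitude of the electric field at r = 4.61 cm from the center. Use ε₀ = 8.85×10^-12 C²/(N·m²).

E = 0 (no enclosed charge)

By spherical symmetry E is radial; choose a Gaussian sphere of radius r = 4.61 cm (inside the shell, r < 9.77 cm).
No charge lies within this surface, so Q_enc = 0 and Gauss's law gives E·4πr² = 0 ⇒ E = 0.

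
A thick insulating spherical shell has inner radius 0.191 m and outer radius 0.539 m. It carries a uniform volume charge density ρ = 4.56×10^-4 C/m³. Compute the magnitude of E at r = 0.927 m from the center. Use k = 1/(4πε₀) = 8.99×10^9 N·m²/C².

Take a concentric spherical Gaussian surface of radius r = 0.927 m (r > 0.539 m, enclosing the whole shell).
Q_enc = ρ·(4π/3)(b³ − a³) = (4.56×10^-4)·(4π/3)·((0.539)³ − (0.191)³) = 2.858e-4 C.
Gauss's law: E·4πr² = Q_enc/ε₀.
E = k|Q_enc|/r² = (8.99×10^9)(2.858e-4)/(0.927)² = 2.99×10^6 N/C.

E = 2.99e6 N/C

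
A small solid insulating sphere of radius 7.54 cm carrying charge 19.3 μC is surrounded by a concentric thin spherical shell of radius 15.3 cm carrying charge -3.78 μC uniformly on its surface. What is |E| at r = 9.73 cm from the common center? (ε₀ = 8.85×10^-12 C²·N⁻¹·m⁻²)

E = 1.83×10^7 N/C

Use a concentric Gaussian sphere at r = 9.73 cm (between the bodies, 7.54 cm < r < 15.3 cm).
The shell at 15.3 cm lies outside the Gaussian surface, so Q_enc = 19.3 μC = 1.93×10^-5 C.
By Gauss's law, ∮E·dA = E·4πr² = Q_enc/ε₀.
E = |Q_enc|/(4πε₀r²) = (1.93×10^-5)/(4π·8.85×10^-12·(0.0973)²) = 1.83e7 N/C.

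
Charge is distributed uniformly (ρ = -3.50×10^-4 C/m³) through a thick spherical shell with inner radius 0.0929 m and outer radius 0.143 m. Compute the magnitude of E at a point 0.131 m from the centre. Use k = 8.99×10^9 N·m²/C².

Use a concentric Gaussian sphere at r = 0.131 m (within the shell material, 0.0929 m < r < 0.143 m).
Only the shell between 0.0929 m and r is enclosed: Q_enc = ρ·(4π/3)(r³ − a³) = (-3.50×10^-4)·(4π/3)·((0.131)³ − (0.0929)³) = -2.12e-6 C.
Since E is radial and uniform over the Gaussian sphere, Φ = E·4πr² = Q_enc/ε₀.
E = k|Q_enc|/r² = (8.99×10^9)(2.12×10^-6)/(0.131)² = 1.11×10^6 N/C.

|E| = 1.11e6 N/C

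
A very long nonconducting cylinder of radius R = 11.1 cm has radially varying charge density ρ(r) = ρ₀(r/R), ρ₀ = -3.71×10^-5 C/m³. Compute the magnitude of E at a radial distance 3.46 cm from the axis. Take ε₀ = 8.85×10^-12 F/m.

Take a coaxial cylindrical Gaussian surface of radius r = 3.46 cm and length L (r < R).
Integrating ρ over the cross-section to radius r: λ_enc = (2πρ₀/R) ∫₀^r r'^2 dr' = 2πρ₀ r^3/(3·R) = -2.90×10^-8 C/m.
Since E is radial and uniform over the curved surface, Φ = E·2πrL = Q_enc/ε₀ = λ_enc L/ε₀.
E = |λ_enc|/(2πε₀r) = (2.90×10^-8)/(2π·8.85×10^-12·0.0346) = 1.51e4 N/C.

|E| ≈ 1.51×10^4 V/m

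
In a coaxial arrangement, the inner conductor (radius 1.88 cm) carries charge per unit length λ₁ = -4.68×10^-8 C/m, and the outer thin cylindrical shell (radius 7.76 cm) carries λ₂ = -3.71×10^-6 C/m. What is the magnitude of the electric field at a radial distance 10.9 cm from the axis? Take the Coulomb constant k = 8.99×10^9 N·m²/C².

|E| = 6.20×10^5 V/m

Take a coaxial cylindrical Gaussian surface of radius r = 10.9 cm and length L (r > 7.76 cm, enclosing both).
λ_enc = λ₁ + λ₂ = (-4.68e-8) + (-3.71×10^-6) = -3.757e-6 C/m.
By Gauss's law (flux through the curved wall only), E·2πrL = λ_enc L/ε₀.
E = 2k|λ_enc|/r = 2(8.99×10^9)(3.757×10^-6)/(0.109) = 6.20×10^5 N/C.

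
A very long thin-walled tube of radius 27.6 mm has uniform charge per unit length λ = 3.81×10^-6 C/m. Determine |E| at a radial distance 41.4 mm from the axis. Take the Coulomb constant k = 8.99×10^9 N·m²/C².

E = 1.65e6 N/C

Choose a coaxial cylinder of radius r = 41.4 mm (arbitrary length L) as the Gaussian surface (r > 27.6 mm).
The full line charge is enclosed: λ_enc = 3.81e-6 C/m.
By Gauss's law (flux through the curved wall only), E·2πrL = λ_enc L/ε₀.
E = 2k|λ_enc|/r = 2(8.99×10^9)(3.81×10^-6)/(0.0414) = 1.65×10^6 N/C.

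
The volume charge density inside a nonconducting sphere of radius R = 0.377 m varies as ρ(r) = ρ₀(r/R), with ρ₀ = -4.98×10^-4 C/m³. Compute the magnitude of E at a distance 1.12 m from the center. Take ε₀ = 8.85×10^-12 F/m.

|E| ≈ 6.01×10^5 V/m

By spherical symmetry E is radial; choose a Gaussian sphere of radius r = 1.12 m (r > R, all charge enclosed).
Q_enc = 4π ∫₀^R ρ₀(r'/R)^1 r'² dr' = 4πρ₀R³/4 = -8.383×10^-5 C.
By Gauss's law, ∮E·dA = E·4πr² = Q_enc/ε₀.
E = |Q_enc|/(4πε₀r²) = (8.383e-5)/(4π·8.85×10^-12·(1.12)²) = 6.01×10^5 N/C.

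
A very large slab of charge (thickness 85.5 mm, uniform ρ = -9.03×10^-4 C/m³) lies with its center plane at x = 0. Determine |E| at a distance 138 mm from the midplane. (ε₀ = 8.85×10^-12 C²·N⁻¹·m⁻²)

|E| = 4.36×10^6 N/C

The point |x| = 138 mm lies outside the slab (half-thickness 0.04275 m). A symmetric pillbox spanning the full slab encloses Q_enc = ρ·d·A.
Flux = 2EA ⇒ E = |ρ|d/(2ε₀), independent of distance outside.
E = (9.03e-4)(0.0855)/(2·8.85×10^-12) = 4.36×10^6 N/C.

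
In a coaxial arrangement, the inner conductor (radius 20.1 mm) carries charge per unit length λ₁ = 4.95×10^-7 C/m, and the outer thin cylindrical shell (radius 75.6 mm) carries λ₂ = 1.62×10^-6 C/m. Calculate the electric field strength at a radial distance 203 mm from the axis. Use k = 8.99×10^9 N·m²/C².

|E| = 1.87e5 V/m

Coaxial Gaussian cylinder, radius r = 203 mm, length L (r > 75.6 mm, enclosing both).
λ_enc = λ₁ + λ₂ = (4.95×10^-7) + (1.62×10^-6) = 2.115×10^-6 C/m.
Gauss's law: E·2πrL = λ_enc L/ε₀.
E = 2k|λ_enc|/r = 2(8.99×10^9)(2.115×10^-6)/(0.203) = 1.87×10^5 N/C.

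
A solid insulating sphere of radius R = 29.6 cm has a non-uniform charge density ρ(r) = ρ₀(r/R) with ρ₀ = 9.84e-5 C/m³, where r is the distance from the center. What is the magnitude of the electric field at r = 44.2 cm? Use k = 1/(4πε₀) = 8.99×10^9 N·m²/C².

E ≈ 3.69e5 N/C

Symmetry ⇒ E = E(r) r̂. Gaussian sphere of radius r = 44.2 cm (r > R, all charge enclosed).
Q_enc = 4π ∫₀^R ρ₀(r'/R)^1 r'² dr' = 4πρ₀R³/4 = 8.017e-6 C.
Since E is radial and uniform over the Gaussian sphere, Φ = E·4πr² = Q_enc/ε₀.
E = k|Q_enc|/r² = (8.99×10^9)(8.017×10^-6)/(0.442)² = 3.69e5 N/C.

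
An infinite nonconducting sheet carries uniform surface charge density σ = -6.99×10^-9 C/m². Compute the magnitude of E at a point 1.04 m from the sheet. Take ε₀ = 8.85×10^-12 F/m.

|E| = 395 N/C

Choose a cylindrical pillbox piercing the sheet, end faces (area A) parallel to it.
Only the two end caps contribute flux: Φ = 2EA. With Q_enc = σA, Gauss's law gives E = |σ|/(2ε₀).
E = |σ|/(2ε₀) = (6.99e-9)/(2·8.85×10^-12) = 395 N/C.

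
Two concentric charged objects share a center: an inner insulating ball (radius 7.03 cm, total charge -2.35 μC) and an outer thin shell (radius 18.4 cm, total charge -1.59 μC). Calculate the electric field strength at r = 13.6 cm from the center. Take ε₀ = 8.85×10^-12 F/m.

E ≈ 1.14e6 N/C

Take a concentric spherical Gaussian surface of radius r = 13.6 cm (between the bodies, 7.03 cm < r < 18.4 cm).
Only the inner charge is enclosed; the outer shell contributes nothing inside itself. Q_enc = -2.35 μC = -2.35×10^-6 C.
Gauss's law: E·4πr² = Q_enc/ε₀.
E = |Q_enc|/(4πε₀r²) = (2.35×10^-6)/(4π·8.85×10^-12·(0.136)²) = 1.14×10^6 N/C.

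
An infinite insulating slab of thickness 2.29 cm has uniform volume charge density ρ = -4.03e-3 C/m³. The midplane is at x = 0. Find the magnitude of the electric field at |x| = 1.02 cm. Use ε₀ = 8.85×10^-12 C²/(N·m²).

4.64×10^6 V/m

By symmetry E is perpendicular to the slab. A Gaussian pillbox from −1.02 cm to +1.02 cm (face area A) lies entirely within the slab.
Q_enc = ρ·(2x)·A and flux = 2EA, so 2EA = 2ρxA/ε₀ ⇒ E = |ρ|x/ε₀.
E = (4.03e-3)(0.0102)/(8.85×10^-12) = 4.64e6 N/C.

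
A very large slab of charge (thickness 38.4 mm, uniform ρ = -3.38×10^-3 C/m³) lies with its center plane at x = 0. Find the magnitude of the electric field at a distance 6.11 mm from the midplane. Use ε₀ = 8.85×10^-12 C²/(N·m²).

By symmetry E is perpendicular to the slab. A Gaussian pillbox from −6.11 mm to +6.11 mm (face area A) lies entirely within the slab.
Q_enc = ρ·(2x)·A and flux = 2EA, so 2EA = 2ρxA/ε₀ ⇒ E = |ρ|x/ε₀.
E = (3.38×10^-3)(0.00611)/(8.85×10^-12) = 2.33e6 N/C.

E ≈ 2.33×10^6 N/C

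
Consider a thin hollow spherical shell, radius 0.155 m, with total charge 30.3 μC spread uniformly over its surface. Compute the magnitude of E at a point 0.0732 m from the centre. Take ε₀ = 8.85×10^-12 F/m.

Use a concentric Gaussian sphere at r = 0.0732 m (inside the shell, r < 0.155 m).
No charge lies within this surface, so Q_enc = 0 and Gauss's law gives E·4πr² = 0 ⇒ E = 0.

E = 0 (no enclosed charge)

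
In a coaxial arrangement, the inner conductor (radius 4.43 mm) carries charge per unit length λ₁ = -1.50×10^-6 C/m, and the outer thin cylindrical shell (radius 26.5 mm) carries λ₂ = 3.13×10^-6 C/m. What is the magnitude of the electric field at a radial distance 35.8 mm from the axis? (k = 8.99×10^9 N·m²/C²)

E ≈ 8.19e5 N/C

Take a coaxial cylindrical Gaussian surface of radius r = 35.8 mm and length L (r > 26.5 mm, enclosing both).
λ_enc = λ₁ + λ₂ = (-1.50×10^-6) + (3.13e-6) = 1.63×10^-6 C/m.
Since E is radial and uniform over the curved surface, Φ = E·2πrL = Q_enc/ε₀ = λ_enc L/ε₀.
E = 2k|λ_enc|/r = 2(8.99×10^9)(1.63×10^-6)/(0.0358) = 8.19×10^5 N/C.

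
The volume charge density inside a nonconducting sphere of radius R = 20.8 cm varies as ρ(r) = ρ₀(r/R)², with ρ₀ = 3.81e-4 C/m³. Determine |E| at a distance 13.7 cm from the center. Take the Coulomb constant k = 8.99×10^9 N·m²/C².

By spherical symmetry E is radial; choose a Gaussian sphere of radius r = 13.7 cm (r < R).
Q_enc = ∫₀^r ρ(r')·4πr'² dr' = (4πρ₀/R²) ∫₀^r r'^4 dr' = 4πρ₀ r^5/(5·R²) = 1.068×10^-6 C.
Gauss's law: E·4πr² = Q_enc/ε₀.
E = k|Q_enc|/r² = (8.99×10^9)(1.068×10^-6)/(0.137)² = 5.12×10^5 N/C.

E = 5.12×10^5 N/C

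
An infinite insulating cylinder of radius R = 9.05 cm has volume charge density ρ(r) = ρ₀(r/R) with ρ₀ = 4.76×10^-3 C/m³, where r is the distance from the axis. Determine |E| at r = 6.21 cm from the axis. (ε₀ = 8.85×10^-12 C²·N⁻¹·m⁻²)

Coaxial Gaussian cylinder, radius r = 6.21 cm, length L (r < R).
λ_enc = ∫₀^r ρ(r')·2πr' dr' = (2πρ₀/R)·r^3/3 = 2.638×10^-5 C/m.
By Gauss's law (flux through the curved wall only), E·2πrL = λ_enc L/ε₀.
E = |λ_enc|/(2πε₀r) = (2.638e-5)/(2π·8.85×10^-12·0.0621) = 7.64×10^6 N/C.

E = 7.64×10^6 N/C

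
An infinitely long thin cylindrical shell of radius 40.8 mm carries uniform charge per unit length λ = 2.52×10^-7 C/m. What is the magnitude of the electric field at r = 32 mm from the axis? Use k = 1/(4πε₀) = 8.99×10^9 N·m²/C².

By cylindrical symmetry E is radial; use a coaxial Gaussian cylinder of radius 32 mm and length L (r < 40.8 mm, inside the shell).
No charge is enclosed, so Gauss's law gives E·2πrL = 0 ⇒ E = 0.

E = 0 (no enclosed charge)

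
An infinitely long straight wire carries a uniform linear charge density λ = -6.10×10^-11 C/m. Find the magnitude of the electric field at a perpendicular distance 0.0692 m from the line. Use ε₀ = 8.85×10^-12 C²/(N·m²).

|E| = 15.9 N/C

Coaxial Gaussian cylinder, radius r = 0.0692 m, length L.
Q_enc = λL, so λ_enc = -6.10e-11 C/m.
By Gauss's law (flux through the curved wall only), E·2πrL = λ_enc L/ε₀.
E = |λ_enc|/(2πε₀r) = (6.10×10^-11)/(2π·8.85×10^-12·0.0692) = 15.9 N/C.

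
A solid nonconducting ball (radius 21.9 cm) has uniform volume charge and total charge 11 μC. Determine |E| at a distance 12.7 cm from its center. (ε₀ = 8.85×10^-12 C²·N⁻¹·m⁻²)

1.20×10^6 V/m

Use a concentric Gaussian sphere at r = 12.7 cm (r < R).
Only the charge within r is enclosed: Q_enc = Q·(r/R)³ = (11 μC)·(12.7 cm/21.9 cm)³ = 2.145×10^-6 C.
Applying ∮E·dA = Q_enc/ε₀ with Φ = E(4πr²):
E = |Q_enc|/(4πε₀r²) = (2.145×10^-6)/(4π·8.85×10^-12·(0.127)²) = 1.20e6 N/C.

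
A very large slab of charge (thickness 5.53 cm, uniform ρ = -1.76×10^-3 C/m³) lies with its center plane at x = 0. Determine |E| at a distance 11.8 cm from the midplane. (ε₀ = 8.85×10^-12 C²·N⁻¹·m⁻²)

5.50×10^6 V/m

The point |x| = 11.8 cm lies outside the slab (half-thickness 0.02765 m). A symmetric pillbox spanning the full slab encloses Q_enc = ρ·d·A.
Flux = 2EA ⇒ E = |ρ|d/(2ε₀), independent of distance outside.
E = (1.76×10^-3)(0.0553)/(2·8.85×10^-12) = 5.50e6 N/C.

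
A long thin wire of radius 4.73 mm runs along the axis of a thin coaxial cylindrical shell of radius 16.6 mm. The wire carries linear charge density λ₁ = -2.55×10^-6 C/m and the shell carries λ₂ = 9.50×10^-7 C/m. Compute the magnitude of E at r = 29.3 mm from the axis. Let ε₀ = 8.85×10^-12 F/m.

Coaxial Gaussian cylinder, radius r = 29.3 mm, length L (r > 16.6 mm, enclosing both).
λ_enc = λ₁ + λ₂ = (-2.55e-6) + (9.50×10^-7) = -1.60e-6 C/m.
Since E is radial and uniform over the curved surface, Φ = E·2πrL = Q_enc/ε₀ = λ_enc L/ε₀.
E = |λ_enc|/(2πε₀r) = (1.60e-6)/(2π·8.85×10^-12·0.0293) = 9.82e5 N/C.

9.82×10^5 V/m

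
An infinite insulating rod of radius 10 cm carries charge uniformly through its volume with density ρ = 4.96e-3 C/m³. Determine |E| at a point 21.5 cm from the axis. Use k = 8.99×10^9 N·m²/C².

Take a coaxial cylindrical Gaussian surface of radius r = 21.5 cm and length L (r > 10 cm, full cross-section enclosed).
λ_enc = ρ·πR² = (4.96×10^-3)π(0.1)² = 1.558×10^-4 C/m.
Applying ∮E·dA = Q_enc/ε₀ with the end caps contributing no flux:
E = 2k|λ_enc|/r = 2(8.99×10^9)(1.558×10^-4)/(0.215) = 1.30e7 N/C.

E = 1.30×10^7 N/C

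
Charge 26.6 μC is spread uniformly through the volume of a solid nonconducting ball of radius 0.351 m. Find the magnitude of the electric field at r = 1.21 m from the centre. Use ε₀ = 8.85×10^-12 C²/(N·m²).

1.63×10^5 N/C

Use a concentric Gaussian sphere at r = 1.21 m (r > R, so the entire charge is enclosed).
Q_enc = 26.6 μC = 2.66×10^-5 C.
Gauss's law: E·4πr² = Q_enc/ε₀.
E = |Q_enc|/(4πε₀r²) = (2.66×10^-5)/(4π·8.85×10^-12·(1.21)²) = 1.63e5 N/C.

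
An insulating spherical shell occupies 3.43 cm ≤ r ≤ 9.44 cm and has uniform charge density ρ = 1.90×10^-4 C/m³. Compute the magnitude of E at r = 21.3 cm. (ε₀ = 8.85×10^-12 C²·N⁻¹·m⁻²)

Symmetry ⇒ E = E(r) r̂. Gaussian sphere of radius r = 21.3 cm (r > 9.44 cm, enclosing the whole shell).
Q_enc = ρ·(4π/3)(b³ − a³) = (1.90×10^-4)·(4π/3)·((0.0944)³ − (0.0343)³) = 6.374e-7 C.
By Gauss's law, ∮E·dA = E·4πr² = Q_enc/ε₀.
E = |Q_enc|/(4πε₀r²) = (6.374e-7)/(4π·8.85×10^-12·(0.213)²) = 1.26×10^5 N/C.

|E| ≈ 1.26×10^5 N/C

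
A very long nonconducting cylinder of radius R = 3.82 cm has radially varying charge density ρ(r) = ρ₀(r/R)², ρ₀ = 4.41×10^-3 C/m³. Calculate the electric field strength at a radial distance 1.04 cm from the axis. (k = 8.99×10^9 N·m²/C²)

Take a coaxial cylindrical Gaussian surface of radius r = 1.04 cm and length L (r < R).
λ_enc = ∫₀^r ρ(r')·2πr' dr' = (2πρ₀/R²)·r^4/4 = 5.553×10^-8 C/m.
Applying ∮E·dA = Q_enc/ε₀ with the end caps contributing no flux:
E = 2k|λ_enc|/r = 2(8.99×10^9)(5.553×10^-8)/(0.0104) = 9.60×10^4 N/C.

|E| = 9.60×10^4 V/m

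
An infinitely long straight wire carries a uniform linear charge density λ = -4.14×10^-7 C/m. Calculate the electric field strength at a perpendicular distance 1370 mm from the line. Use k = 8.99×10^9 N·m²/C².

Coaxial Gaussian cylinder, radius r = 1370 mm, length L.
Q_enc = λL, so λ_enc = -4.14×10^-7 C/m.
Applying ∮E·dA = Q_enc/ε₀ with the end caps contributing no flux:
E = 2k|λ_enc|/r = 2(8.99×10^9)(4.14e-7)/(1.37) = 5.43e3 N/C.

5.43×10^3 N/C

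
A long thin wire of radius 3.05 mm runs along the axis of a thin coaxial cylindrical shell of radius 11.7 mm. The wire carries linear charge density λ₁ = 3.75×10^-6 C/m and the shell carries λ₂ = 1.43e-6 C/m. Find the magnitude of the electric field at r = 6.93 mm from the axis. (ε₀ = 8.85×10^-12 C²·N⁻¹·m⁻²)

By cylindrical symmetry E is radial; use a coaxial Gaussian cylinder of radius 6.93 mm and length L (between the conductors, 3.05 mm < r < 11.7 mm).
Only the inner wire is enclosed; the outer shell contributes nothing inside itself. λ_enc = λ₁ = 3.75×10^-6 C/m.
By Gauss's law (flux through the curved wall only), E·2πrL = λ_enc L/ε₀.
E = |λ_enc|/(2πε₀r) = (3.75e-6)/(2π·8.85×10^-12·0.00693) = 9.73e6 N/C.

|E| = 9.73×10^6 N/C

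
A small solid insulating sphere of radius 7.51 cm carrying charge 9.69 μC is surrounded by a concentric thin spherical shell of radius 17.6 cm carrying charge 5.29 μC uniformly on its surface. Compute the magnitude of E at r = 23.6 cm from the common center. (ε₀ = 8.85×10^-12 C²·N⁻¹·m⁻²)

Symmetry ⇒ E = E(r) r̂. Gaussian sphere of radius r = 23.6 cm (r > 17.6 cm, enclosing both).
Q_enc = (9.69 μC) + (5.29 μC) = 1.498×10^-5 C.
Gauss's law: E·4πr² = Q_enc/ε₀.
E = |Q_enc|/(4πε₀r²) = (1.498×10^-5)/(4π·8.85×10^-12·(0.236)²) = 2.42×10^6 N/C.

|E| ≈ 2.42×10^6 N/C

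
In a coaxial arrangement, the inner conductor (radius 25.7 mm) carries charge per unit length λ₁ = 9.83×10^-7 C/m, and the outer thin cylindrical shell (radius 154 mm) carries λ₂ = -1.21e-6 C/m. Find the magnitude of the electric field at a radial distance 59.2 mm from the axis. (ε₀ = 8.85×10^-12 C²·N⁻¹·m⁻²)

|E| ≈ 2.99×10^5 V/m

Coaxial Gaussian cylinder, radius r = 59.2 mm, length L (between the conductors, 25.7 mm < r < 154 mm).
Only the inner wire is enclosed; the outer shell contributes nothing inside itself. λ_enc = λ₁ = 9.83×10^-7 C/m.
Since E is radial and uniform over the curved surface, Φ = E·2πrL = Q_enc/ε₀ = λ_enc L/ε₀.
E = |λ_enc|/(2πε₀r) = (9.83e-7)/(2π·8.85×10^-12·0.0592) = 2.99×10^5 N/C.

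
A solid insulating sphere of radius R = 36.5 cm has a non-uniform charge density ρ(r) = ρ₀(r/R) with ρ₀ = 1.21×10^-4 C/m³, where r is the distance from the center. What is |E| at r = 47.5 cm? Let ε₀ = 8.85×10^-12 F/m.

Symmetry ⇒ E = E(r) r̂. Gaussian sphere of radius r = 47.5 cm (r > R, all charge enclosed).
Q_enc = 4π ∫₀^R ρ₀(r'/R)^1 r'² dr' = 4πρ₀R³/4 = 1.848×10^-5 C.
Gauss's law: E·4πr² = Q_enc/ε₀.
E = |Q_enc|/(4πε₀r²) = (1.848×10^-5)/(4π·8.85×10^-12·(0.475)²) = 7.37×10^5 N/C.

E ≈ 7.37×10^5 V/m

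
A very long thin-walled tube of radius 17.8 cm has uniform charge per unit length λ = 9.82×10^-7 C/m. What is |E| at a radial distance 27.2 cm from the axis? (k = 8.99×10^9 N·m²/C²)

Coaxial Gaussian cylinder, radius r = 27.2 cm, length L (r > 17.8 cm).
The full line charge is enclosed: λ_enc = 9.82e-7 C/m.
Gauss's law: E·2πrL = λ_enc L/ε₀.
E = 2k|λ_enc|/r = 2(8.99×10^9)(9.82e-7)/(0.272) = 6.49e4 N/C.

|E| = 6.49×10^4 N/C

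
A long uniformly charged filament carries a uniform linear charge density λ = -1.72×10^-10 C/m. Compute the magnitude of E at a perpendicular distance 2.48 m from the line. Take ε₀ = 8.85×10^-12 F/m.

By cylindrical symmetry E is radial; use a coaxial Gaussian cylinder of radius 2.48 m and length L.
Q_enc = λL, so λ_enc = -1.72e-10 C/m.
By Gauss's law (flux through the curved wall only), E·2πrL = λ_enc L/ε₀.
E = |λ_enc|/(2πε₀r) = (1.72e-10)/(2π·8.85×10^-12·2.48) = 1.25 N/C.

|E| ≈ 1.25 V/m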